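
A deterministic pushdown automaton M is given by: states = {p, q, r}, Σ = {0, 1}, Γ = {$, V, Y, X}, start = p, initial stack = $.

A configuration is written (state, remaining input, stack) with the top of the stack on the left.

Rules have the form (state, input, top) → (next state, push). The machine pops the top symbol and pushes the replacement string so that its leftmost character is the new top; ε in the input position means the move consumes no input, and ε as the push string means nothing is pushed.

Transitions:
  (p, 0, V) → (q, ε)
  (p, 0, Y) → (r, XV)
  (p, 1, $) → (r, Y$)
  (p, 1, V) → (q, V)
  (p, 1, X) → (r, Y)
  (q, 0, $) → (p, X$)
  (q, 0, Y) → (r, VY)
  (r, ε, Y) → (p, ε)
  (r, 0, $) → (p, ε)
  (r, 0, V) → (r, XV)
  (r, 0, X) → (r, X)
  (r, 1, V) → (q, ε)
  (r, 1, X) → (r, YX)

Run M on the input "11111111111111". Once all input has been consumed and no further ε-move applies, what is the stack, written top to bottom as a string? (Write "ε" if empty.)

$

(p, 11111111111111, $)
  read 1, top $: go to r, push Y$ → (r, 1111111111111, Y$)
  ε-move, top Y: go to p, push ε → (p, 1111111111111, $)
  read 1, top $: go to r, push Y$ → (r, 111111111111, Y$)
  ε-move, top Y: go to p, push ε → (p, 111111111111, $)
  read 1, top $: go to r, push Y$ → (r, 11111111111, Y$)
  ε-move, top Y: go to p, push ε → (p, 11111111111, $)
  read 1, top $: go to r, push Y$ → (r, 1111111111, Y$)
  ε-move, top Y: go to p, push ε → (p, 1111111111, $)
  read 1, top $: go to r, push Y$ → (r, 111111111, Y$)
  ε-move, top Y: go to p, push ε → (p, 111111111, $)
  read 1, top $: go to r, push Y$ → (r, 11111111, Y$)
  ε-move, top Y: go to p, push ε → (p, 11111111, $)
  read 1, top $: go to r, push Y$ → (r, 1111111, Y$)
  ε-move, top Y: go to p, push ε → (p, 1111111, $)
  read 1, top $: go to r, push Y$ → (r, 111111, Y$)
  ε-move, top Y: go to p, push ε → (p, 111111, $)
  read 1, top $: go to r, push Y$ → (r, 11111, Y$)
  ε-move, top Y: go to p, push ε → (p, 11111, $)
  read 1, top $: go to r, push Y$ → (r, 1111, Y$)
  ε-move, top Y: go to p, push ε → (p, 1111, $)
  read 1, top $: go to r, push Y$ → (r, 111, Y$)
  ε-move, top Y: go to p, push ε → (p, 111, $)
  read 1, top $: go to r, push Y$ → (r, 11, Y$)
  ε-move, top Y: go to p, push ε → (p, 11, $)
  read 1, top $: go to r, push Y$ → (r, 1, Y$)
  ε-move, top Y: go to p, push ε → (p, 1, $)
  read 1, top $: go to r, push Y$ → (r, ε, Y$)
  ε-move, top Y: go to p, push ε → (p, ε, $)
All input consumed in state p with stack $.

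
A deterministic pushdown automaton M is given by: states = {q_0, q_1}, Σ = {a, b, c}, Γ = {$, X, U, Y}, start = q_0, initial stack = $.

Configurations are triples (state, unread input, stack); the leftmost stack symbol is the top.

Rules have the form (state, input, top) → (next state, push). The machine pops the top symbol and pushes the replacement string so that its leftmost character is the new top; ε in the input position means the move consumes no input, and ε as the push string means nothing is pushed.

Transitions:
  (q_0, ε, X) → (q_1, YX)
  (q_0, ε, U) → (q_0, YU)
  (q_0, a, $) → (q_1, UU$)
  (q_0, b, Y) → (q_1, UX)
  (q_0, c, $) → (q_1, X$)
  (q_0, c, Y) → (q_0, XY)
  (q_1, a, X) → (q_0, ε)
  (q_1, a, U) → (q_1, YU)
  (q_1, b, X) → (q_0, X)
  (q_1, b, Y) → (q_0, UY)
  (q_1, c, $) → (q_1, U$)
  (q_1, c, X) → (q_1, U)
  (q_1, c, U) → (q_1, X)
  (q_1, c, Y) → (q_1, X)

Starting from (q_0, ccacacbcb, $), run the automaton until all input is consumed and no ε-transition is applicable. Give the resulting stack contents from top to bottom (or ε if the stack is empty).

(q_0, ccacacbcb, $)
  read c, top $: go to q_1, push X$ → (q_1, cacacbcb, X$)
  read c, top X: go to q_1, push U → (q_1, acacbcb, U$)
  read a, top U: go to q_1, push YU → (q_1, cacbcb, YU$)
  read c, top Y: go to q_1, push X → (q_1, acbcb, XU$)
  read a, top X: go to q_0, push ε → (q_0, cbcb, U$)
  ε-move, top U: go to q_0, push YU → (q_0, cbcb, YU$)
  read c, top Y: go to q_0, push XY → (q_0, bcb, XYU$)
  ε-move, top X: go to q_1, push YX → (q_1, bcb, YXYU$)
  read b, top Y: go to q_0, push UY → (q_0, cb, UYXYU$)
  ε-move, top U: go to q_0, push YU → (q_0, cb, YUYXYU$)
  read c, top Y: go to q_0, push XY → (q_0, b, XYUYXYU$)
  ε-move, top X: go to q_1, push YX → (q_1, b, YXYUYXYU$)
  read b, top Y: go to q_0, push UY → (q_0, ε, UYXYUYXYU$)
  ε-move, top U: go to q_0, push YU → (q_0, ε, YUYXYUYXYU$)
All input consumed in state q_0 with stack YUYXYUYXYU$.

YUYXYUYXYU$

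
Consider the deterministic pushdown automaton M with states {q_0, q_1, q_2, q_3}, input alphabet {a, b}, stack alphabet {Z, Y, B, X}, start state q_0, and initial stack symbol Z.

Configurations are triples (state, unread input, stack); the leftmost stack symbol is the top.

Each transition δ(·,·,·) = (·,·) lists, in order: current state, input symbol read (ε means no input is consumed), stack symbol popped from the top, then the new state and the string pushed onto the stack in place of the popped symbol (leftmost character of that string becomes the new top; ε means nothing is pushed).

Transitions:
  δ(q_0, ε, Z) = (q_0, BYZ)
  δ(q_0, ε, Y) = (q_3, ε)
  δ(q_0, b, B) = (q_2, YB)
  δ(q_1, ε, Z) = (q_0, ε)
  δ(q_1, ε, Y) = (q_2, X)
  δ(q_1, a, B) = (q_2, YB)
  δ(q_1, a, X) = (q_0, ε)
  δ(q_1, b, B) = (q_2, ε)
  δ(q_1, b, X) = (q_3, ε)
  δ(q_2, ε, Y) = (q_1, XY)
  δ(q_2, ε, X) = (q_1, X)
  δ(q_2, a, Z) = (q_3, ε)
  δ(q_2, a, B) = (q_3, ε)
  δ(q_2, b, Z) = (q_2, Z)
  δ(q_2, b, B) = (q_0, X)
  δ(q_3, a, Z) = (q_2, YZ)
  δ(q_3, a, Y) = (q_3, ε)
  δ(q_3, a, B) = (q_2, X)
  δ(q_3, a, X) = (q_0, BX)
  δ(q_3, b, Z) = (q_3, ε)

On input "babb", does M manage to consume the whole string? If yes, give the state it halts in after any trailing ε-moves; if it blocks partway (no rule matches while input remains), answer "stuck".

stuck

(q_0, babb, Z)
  ε-move, top Z: go to q_0, push BYZ → (q_0, babb, BYZ)
  read b, top B: go to q_2, push YB → (q_2, abb, YBYZ)
  ε-move, top Y: go to q_1, push XY → (q_1, abb, XYBYZ)
  read a, top X: go to q_0, push ε → (q_0, bb, YBYZ)
  ε-move, top Y: go to q_3, push ε → (q_3, bb, BYZ)
No transition for (q_3, b, top B); M blocks with input bb remaining.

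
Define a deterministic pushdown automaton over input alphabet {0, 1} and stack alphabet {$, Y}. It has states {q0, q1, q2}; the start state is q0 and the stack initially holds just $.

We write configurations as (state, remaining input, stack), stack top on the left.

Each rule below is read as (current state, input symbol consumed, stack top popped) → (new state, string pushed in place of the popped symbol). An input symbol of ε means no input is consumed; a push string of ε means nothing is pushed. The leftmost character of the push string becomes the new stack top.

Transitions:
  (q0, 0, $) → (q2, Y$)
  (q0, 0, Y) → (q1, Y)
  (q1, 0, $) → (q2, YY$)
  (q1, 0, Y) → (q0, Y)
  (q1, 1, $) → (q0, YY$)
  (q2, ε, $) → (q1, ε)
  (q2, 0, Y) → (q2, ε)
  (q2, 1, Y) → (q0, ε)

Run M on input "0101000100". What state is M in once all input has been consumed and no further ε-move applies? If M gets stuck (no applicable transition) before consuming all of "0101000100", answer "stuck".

stuck

(q0, 0101000100, $)
  read 0, top $: go to q2, push Y$ → (q2, 101000100, Y$)
  read 1, top Y: go to q0, push ε → (q0, 01000100, $)
  read 0, top $: go to q2, push Y$ → (q2, 1000100, Y$)
  read 1, top Y: go to q0, push ε → (q0, 000100, $)
  read 0, top $: go to q2, push Y$ → (q2, 00100, Y$)
  read 0, top Y: go to q2, push ε → (q2, 0100, $)
  ε-move, top $: go to q1, push ε → (q1, 0100, ε)
No transition for (q1, 0, top ε); M blocks with input 0100 remaining.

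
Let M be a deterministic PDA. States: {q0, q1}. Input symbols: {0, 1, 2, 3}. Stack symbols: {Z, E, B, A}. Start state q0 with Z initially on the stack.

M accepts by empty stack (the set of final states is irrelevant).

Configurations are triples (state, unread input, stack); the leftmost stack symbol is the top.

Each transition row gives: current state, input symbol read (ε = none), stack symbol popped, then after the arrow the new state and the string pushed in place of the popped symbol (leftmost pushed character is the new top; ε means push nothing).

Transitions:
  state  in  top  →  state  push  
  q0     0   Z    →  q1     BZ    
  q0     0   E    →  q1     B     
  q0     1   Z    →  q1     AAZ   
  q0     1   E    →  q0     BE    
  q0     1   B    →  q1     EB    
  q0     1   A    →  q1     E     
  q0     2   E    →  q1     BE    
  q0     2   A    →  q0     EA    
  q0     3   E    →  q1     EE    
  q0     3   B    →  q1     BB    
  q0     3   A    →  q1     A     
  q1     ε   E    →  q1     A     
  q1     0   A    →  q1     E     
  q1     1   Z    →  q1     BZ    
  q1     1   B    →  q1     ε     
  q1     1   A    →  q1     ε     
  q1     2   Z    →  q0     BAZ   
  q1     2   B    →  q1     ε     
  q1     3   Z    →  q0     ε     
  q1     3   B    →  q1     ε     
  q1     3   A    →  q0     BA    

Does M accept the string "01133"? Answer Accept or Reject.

Accept

(q0, 01133, Z)
  read 0, top Z: go to q1, push BZ → (q1, 1133, BZ)
  read 1, top B: go to q1, push ε → (q1, 133, Z)
  read 1, top Z: go to q1, push BZ → (q1, 33, BZ)
  read 3, top B: go to q1, push ε → (q1, 3, Z)
  read 3, top Z: go to q0, push ε → (q0, ε, ε)
All input consumed and the stack is empty.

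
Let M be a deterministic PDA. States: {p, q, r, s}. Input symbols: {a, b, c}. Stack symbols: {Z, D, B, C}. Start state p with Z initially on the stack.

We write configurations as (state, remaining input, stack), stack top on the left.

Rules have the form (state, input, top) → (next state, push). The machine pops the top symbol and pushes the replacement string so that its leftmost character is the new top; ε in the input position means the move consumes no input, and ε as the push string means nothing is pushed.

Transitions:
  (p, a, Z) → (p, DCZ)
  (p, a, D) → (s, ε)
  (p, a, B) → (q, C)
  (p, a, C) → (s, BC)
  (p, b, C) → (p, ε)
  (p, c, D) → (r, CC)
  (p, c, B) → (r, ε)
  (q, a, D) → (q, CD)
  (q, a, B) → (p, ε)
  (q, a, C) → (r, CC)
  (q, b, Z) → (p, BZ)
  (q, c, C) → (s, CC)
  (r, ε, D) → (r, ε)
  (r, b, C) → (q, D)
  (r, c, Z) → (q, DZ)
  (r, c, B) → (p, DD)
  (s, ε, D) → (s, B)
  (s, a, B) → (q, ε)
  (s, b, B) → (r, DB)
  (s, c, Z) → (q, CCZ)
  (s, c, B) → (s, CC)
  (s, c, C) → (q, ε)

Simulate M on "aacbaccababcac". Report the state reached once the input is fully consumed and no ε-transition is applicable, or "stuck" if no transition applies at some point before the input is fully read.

(p, aacbaccababcac, Z) ⊢ (p, acbaccababcac, DCZ) ⊢ (s, cbaccababcac, CZ) ⊢ (q, baccababcac, Z) ⊢ (p, accababcac, BZ) ⊢ (q, ccababcac, CZ) ⊢ (s, cababcac, CCZ) ⊢ (q, ababcac, CZ) ⊢ (r, babcac, CCZ) ⊢ (q, abcac, DCZ) ⊢ (q, bcac, CDCZ)
No transition for (q, b, top C); M blocks with input bcac remaining.

stuck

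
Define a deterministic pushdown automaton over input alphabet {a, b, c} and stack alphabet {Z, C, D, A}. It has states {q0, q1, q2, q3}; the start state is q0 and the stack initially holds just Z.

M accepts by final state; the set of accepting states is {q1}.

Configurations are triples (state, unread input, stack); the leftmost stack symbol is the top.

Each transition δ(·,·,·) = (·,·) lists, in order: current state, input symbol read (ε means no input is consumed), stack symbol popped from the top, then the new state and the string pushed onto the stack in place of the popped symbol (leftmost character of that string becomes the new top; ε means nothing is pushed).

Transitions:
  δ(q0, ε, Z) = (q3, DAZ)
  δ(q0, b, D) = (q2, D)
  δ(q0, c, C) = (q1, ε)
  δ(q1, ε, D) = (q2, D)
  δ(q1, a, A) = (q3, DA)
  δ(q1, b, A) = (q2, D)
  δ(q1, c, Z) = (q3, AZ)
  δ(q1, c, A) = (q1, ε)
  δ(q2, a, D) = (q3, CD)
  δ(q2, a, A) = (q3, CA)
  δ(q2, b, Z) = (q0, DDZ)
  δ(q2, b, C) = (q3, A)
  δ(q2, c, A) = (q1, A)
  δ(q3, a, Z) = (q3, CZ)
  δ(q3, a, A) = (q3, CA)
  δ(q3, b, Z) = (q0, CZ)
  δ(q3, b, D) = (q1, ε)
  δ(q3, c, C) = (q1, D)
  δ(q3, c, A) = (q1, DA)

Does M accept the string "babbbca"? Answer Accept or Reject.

Reject

(q0, babbbca, Z)
  ε-move, top Z: go to q3, push DAZ → (q3, babbbca, DAZ)
  read b, top D: go to q1, push ε → (q1, abbbca, AZ)
  read a, top A: go to q3, push DA → (q3, bbbca, DAZ)
  read b, top D: go to q1, push ε → (q1, bbca, AZ)
  read b, top A: go to q2, push D → (q2, bca, DZ)
No transition applies at (q2, bca, DZ); input not fully consumed.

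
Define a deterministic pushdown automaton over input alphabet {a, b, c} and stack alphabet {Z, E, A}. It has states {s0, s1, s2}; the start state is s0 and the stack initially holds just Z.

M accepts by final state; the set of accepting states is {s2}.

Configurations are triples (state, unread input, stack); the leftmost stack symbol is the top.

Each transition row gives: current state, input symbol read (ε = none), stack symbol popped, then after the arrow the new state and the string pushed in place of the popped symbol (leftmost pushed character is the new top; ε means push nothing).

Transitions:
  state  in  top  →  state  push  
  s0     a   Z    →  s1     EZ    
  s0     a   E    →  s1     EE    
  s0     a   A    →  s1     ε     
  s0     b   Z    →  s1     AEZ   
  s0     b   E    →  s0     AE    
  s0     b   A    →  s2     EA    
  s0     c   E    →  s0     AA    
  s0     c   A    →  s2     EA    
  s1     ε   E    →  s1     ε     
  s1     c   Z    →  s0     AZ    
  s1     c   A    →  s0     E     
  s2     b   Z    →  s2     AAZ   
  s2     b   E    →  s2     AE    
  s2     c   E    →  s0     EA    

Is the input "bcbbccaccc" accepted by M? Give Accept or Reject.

(s0, bcbbccaccc, Z)
  read b, top Z: go to s1, push AEZ → (s1, cbbccaccc, AEZ)
  read c, top A: go to s0, push E → (s0, bbccaccc, EEZ)
  read b, top E: go to s0, push AE → (s0, bccaccc, AEEZ)
  read b, top A: go to s2, push EA → (s2, ccaccc, EAEEZ)
  read c, top E: go to s0, push EA → (s0, caccc, EAAEEZ)
  read c, top E: go to s0, push AA → (s0, accc, AAAAEEZ)
  read a, top A: go to s1, push ε → (s1, ccc, AAAEEZ)
  read c, top A: go to s0, push E → (s0, cc, EAAEEZ)
  read c, top E: go to s0, push AA → (s0, c, AAAAEEZ)
  read c, top A: go to s2, push EA → (s2, ε, EAAAAEEZ)
All input consumed; state s2 ∈ F.

Accept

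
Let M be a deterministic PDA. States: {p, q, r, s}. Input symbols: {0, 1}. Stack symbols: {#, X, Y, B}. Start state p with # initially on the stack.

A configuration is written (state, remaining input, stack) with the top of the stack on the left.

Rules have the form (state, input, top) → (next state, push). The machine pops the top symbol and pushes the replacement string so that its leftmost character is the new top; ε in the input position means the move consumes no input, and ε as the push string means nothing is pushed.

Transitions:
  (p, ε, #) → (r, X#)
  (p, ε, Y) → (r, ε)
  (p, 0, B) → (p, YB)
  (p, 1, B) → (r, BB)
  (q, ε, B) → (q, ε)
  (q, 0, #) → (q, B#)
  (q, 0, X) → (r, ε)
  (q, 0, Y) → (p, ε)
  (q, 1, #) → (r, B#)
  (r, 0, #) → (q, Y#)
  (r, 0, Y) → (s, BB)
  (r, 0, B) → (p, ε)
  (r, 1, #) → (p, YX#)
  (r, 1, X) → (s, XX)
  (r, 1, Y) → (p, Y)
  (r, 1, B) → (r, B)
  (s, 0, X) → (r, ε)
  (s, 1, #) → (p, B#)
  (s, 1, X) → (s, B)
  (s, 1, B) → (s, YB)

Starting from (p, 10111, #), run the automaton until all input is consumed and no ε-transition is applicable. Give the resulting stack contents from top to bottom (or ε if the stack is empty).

(p, 10111, #)
  ε-move, top #: go to r, push X# → (r, 10111, X#)
  read 1, top X: go to s, push XX → (s, 0111, XX#)
  read 0, top X: go to r, push ε → (r, 111, X#)
  read 1, top X: go to s, push XX → (s, 11, XX#)
  read 1, top X: go to s, push B → (s, 1, BX#)
  read 1, top B: go to s, push YB → (s, ε, YBX#)
All input consumed in state s with stack YBX#.

YBX#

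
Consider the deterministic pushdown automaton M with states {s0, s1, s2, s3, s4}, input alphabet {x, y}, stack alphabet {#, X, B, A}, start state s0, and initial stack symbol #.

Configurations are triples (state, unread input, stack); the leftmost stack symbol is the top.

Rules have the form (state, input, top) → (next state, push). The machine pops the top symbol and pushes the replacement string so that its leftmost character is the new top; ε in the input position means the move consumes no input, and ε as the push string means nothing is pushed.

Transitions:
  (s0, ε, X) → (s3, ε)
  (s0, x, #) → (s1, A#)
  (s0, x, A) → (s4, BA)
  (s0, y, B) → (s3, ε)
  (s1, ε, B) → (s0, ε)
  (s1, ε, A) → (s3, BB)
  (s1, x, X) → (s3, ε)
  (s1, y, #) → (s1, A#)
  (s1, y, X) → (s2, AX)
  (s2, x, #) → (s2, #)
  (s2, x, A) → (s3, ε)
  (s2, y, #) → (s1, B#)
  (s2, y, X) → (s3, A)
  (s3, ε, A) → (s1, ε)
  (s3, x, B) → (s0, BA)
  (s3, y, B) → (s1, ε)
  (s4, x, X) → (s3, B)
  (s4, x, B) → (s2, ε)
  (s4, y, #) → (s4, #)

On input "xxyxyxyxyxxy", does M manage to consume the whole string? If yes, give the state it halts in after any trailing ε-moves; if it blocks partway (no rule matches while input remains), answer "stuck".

s0

(s0, xxyxyxyxyxxy, #) ⊢ (s1, xyxyxyxyxxy, A#) ⊢ (s3, xyxyxyxyxxy, BB#) ⊢ (s0, yxyxyxyxxy, BAB#) ⊢ (s3, xyxyxyxxy, AB#) ⊢ (s1, xyxyxyxxy, B#) ⊢ (s0, xyxyxyxxy, #) ⊢ (s1, yxyxyxxy, A#) ⊢ (s3, yxyxyxxy, BB#) ⊢ (s1, xyxyxxy, B#) ⊢ (s0, xyxyxxy, #) ⊢ (s1, yxyxxy, A#) ⊢ (s3, yxyxxy, BB#) ⊢ (s1, xyxxy, B#) ⊢ (s0, xyxxy, #) ⊢ (s1, yxxy, A#) ⊢ (s3, yxxy, BB#) ⊢ (s1, xxy, B#) ⊢ (s0, xxy, #) ⊢ (s1, xy, A#) ⊢ (s3, xy, BB#) ⊢ (s0, y, BAB#) ⊢ (s3, ε, AB#) ⊢ (s1, ε, B#) ⊢ (s0, ε, #)
All input consumed; M is in state s0.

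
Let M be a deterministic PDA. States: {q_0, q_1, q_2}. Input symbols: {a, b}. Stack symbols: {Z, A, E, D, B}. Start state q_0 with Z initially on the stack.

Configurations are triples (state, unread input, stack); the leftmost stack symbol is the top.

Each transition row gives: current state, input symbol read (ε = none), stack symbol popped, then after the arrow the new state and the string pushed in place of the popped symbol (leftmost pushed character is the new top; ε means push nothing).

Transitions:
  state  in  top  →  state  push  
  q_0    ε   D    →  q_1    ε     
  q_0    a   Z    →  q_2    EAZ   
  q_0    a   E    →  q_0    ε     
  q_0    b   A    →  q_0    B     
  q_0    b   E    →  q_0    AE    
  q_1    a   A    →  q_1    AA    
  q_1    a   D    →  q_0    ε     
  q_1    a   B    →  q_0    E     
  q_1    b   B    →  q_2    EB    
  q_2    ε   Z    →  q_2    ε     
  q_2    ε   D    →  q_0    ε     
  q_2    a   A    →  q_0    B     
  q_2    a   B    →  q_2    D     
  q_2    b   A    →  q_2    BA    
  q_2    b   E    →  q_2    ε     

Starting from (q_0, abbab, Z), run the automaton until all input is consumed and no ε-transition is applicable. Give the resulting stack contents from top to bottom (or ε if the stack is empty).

(q_0, abbab, Z)
  read a, top Z: go to q_2, push EAZ → (q_2, bbab, EAZ)
  read b, top E: go to q_2, push ε → (q_2, bab, AZ)
  read b, top A: go to q_2, push BA → (q_2, ab, BAZ)
  read a, top B: go to q_2, push D → (q_2, b, DAZ)
  ε-move, top D: go to q_0, push ε → (q_0, b, AZ)
  read b, top A: go to q_0, push B → (q_0, ε, BZ)
All input consumed in state q_0 with stack BZ.

BZ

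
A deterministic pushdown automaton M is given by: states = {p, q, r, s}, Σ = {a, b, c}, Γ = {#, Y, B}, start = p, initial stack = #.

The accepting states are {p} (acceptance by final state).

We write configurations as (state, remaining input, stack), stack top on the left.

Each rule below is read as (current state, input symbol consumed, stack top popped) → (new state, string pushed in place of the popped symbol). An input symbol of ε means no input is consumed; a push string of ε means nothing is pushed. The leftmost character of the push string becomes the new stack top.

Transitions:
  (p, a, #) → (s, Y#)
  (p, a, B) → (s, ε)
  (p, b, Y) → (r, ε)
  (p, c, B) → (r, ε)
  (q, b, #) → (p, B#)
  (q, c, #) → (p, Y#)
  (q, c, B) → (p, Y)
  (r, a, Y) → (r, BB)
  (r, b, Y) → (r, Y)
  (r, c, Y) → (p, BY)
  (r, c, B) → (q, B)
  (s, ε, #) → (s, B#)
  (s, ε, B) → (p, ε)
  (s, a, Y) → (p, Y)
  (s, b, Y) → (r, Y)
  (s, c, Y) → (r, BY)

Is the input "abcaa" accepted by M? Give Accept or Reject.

(p, abcaa, #)
  read a, top #: go to s, push Y# → (s, bcaa, Y#)
  read b, top Y: go to r, push Y → (r, caa, Y#)
  read c, top Y: go to p, push BY → (p, aa, BY#)
  read a, top B: go to s, push ε → (s, a, Y#)
  read a, top Y: go to p, push Y → (p, ε, Y#)
All input consumed; state p ∈ F.

Accept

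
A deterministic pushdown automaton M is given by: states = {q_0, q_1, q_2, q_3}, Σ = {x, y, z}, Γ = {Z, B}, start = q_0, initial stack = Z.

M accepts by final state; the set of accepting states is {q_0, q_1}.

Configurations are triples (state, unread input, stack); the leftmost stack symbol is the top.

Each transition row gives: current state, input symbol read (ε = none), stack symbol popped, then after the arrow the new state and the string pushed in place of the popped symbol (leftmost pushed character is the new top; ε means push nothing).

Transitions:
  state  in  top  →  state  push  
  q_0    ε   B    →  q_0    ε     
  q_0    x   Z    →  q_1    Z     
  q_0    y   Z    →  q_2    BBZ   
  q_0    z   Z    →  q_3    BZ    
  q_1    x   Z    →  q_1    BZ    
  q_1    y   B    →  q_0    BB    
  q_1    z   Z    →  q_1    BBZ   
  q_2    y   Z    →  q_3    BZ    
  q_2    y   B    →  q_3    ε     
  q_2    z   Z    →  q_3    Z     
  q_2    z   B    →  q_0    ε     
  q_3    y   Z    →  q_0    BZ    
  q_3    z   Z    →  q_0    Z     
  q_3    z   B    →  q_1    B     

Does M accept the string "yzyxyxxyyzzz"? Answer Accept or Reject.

(q_0, yzyxyxxyyzzz, Z)
  read y, top Z: go to q_2, push BBZ → (q_2, zyxyxxyyzzz, BBZ)
  read z, top B: go to q_0, push ε → (q_0, yxyxxyyzzz, BZ)
  ε-move, top B: go to q_0, push ε → (q_0, yxyxxyyzzz, Z)
  read y, top Z: go to q_2, push BBZ → (q_2, xyxxyyzzz, BBZ)
No transition applies at (q_2, xyxxyyzzz, BBZ); input not fully consumed.

Reject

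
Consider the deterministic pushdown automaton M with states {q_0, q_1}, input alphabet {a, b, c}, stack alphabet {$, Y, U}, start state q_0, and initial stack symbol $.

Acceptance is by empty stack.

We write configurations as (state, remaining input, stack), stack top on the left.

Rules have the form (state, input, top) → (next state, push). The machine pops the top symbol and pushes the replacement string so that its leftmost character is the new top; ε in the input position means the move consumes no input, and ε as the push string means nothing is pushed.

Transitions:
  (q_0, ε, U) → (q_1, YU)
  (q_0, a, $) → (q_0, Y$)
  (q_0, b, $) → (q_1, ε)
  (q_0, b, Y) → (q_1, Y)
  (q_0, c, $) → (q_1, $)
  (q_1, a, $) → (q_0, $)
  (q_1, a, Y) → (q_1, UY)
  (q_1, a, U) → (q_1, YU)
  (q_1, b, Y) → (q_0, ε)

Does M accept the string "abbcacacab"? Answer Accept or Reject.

Accept

(q_0, abbcacacab, $)
  read a, top $: go to q_0, push Y$ → (q_0, bbcacacab, Y$)
  read b, top Y: go to q_1, push Y → (q_1, bcacacab, Y$)
  read b, top Y: go to q_0, push ε → (q_0, cacacab, $)
  read c, top $: go to q_1, push $ → (q_1, acacab, $)
  read a, top $: go to q_0, push $ → (q_0, cacab, $)
  read c, top $: go to q_1, push $ → (q_1, acab, $)
  read a, top $: go to q_0, push $ → (q_0, cab, $)
  read c, top $: go to q_1, push $ → (q_1, ab, $)
  read a, top $: go to q_0, push $ → (q_0, b, $)
  read b, top $: go to q_1, push ε → (q_1, ε, ε)
All input consumed and the stack is empty.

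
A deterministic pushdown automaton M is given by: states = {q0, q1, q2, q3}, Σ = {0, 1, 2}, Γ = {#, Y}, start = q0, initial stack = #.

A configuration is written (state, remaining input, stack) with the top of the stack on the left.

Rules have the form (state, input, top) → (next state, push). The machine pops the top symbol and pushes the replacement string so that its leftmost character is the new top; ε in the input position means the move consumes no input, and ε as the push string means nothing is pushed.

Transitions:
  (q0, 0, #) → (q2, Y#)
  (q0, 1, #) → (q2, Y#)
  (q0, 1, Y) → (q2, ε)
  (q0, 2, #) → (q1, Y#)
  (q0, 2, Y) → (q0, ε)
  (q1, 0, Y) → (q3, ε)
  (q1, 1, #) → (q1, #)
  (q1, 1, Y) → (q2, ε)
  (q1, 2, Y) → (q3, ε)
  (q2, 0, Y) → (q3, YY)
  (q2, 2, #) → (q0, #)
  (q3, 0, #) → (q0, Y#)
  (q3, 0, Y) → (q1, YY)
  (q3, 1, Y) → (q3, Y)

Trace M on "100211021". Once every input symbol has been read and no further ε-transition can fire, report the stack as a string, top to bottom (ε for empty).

(q0, 100211021, #) ⊢ (q2, 00211021, Y#) ⊢ (q3, 0211021, YY#) ⊢ (q1, 211021, YYY#) ⊢ (q3, 11021, YY#) ⊢ (q3, 1021, YY#) ⊢ (q3, 021, YY#) ⊢ (q1, 21, YYY#) ⊢ (q3, 1, YY#) ⊢ (q3, ε, YY#)
All input consumed in state q3 with stack YY#.

YY#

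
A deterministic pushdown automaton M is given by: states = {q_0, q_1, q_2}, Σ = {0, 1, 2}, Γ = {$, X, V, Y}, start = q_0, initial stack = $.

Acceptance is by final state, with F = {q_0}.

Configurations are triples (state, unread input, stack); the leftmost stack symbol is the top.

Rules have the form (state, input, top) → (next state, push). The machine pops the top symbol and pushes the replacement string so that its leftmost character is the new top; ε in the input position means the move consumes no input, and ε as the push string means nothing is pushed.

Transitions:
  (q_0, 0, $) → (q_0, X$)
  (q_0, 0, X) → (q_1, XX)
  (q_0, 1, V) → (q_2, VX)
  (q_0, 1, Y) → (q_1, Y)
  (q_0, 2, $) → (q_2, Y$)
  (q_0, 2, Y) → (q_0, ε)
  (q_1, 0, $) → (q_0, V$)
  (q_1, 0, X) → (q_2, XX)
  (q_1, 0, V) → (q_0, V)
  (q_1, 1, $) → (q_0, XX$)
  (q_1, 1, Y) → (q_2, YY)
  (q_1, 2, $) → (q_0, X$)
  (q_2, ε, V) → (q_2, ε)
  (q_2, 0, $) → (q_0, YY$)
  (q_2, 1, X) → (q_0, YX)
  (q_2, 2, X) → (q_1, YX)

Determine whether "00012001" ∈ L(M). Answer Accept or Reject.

(q_0, 00012001, $) ⊢ (q_0, 0012001, X$) ⊢ (q_1, 012001, XX$) ⊢ (q_2, 12001, XXX$) ⊢ (q_0, 2001, YXXX$) ⊢ (q_0, 001, XXX$) ⊢ (q_1, 01, XXXX$) ⊢ (q_2, 1, XXXXX$) ⊢ (q_0, ε, YXXXXX$)
All input consumed; state q_0 ∈ F.

Accept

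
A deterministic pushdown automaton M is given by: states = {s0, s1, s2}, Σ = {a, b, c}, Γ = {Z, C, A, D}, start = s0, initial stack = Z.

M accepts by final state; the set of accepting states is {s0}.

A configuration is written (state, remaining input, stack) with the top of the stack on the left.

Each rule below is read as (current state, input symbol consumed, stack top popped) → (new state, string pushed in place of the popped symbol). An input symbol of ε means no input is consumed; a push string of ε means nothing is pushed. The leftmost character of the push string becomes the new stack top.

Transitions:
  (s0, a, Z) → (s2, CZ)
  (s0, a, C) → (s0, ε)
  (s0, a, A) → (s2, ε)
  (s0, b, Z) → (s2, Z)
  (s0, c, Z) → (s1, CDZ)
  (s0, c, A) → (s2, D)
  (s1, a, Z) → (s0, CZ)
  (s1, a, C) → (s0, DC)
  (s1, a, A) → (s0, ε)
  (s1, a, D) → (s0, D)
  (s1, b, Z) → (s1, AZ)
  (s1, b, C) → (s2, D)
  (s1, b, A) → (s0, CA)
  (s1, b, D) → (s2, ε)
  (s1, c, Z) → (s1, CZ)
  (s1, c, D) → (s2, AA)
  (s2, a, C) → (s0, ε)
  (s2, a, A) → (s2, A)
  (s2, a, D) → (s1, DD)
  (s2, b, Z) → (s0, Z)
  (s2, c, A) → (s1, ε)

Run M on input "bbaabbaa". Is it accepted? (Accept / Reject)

(s0, bbaabbaa, Z) ⊢ (s2, baabbaa, Z) ⊢ (s0, aabbaa, Z) ⊢ (s2, abbaa, CZ) ⊢ (s0, bbaa, Z) ⊢ (s2, baa, Z) ⊢ (s0, aa, Z) ⊢ (s2, a, CZ) ⊢ (s0, ε, Z)
All input consumed; state s0 ∈ F.

Accept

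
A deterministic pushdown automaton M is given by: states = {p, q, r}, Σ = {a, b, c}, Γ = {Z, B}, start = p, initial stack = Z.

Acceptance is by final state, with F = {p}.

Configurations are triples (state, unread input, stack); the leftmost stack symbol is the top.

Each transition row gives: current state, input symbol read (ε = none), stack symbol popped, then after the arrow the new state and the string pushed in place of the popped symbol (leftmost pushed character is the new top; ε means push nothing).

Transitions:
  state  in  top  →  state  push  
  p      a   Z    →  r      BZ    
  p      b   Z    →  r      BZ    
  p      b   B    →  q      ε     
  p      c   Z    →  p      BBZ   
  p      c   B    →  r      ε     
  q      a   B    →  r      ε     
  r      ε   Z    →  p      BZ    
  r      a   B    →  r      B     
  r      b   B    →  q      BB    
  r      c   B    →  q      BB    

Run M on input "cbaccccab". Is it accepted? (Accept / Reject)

(p, cbaccccab, Z)
  read c, top Z: go to p, push BBZ → (p, baccccab, BBZ)
  read b, top B: go to q, push ε → (q, accccab, BZ)
  read a, top B: go to r, push ε → (r, ccccab, Z)
  ε-move, top Z: go to p, push BZ → (p, ccccab, BZ)
  read c, top B: go to r, push ε → (r, cccab, Z)
  ε-move, top Z: go to p, push BZ → (p, cccab, BZ)
  read c, top B: go to r, push ε → (r, ccab, Z)
  ε-move, top Z: go to p, push BZ → (p, ccab, BZ)
  read c, top B: go to r, push ε → (r, cab, Z)
  ε-move, top Z: go to p, push BZ → (p, cab, BZ)
  read c, top B: go to r, push ε → (r, ab, Z)
  ε-move, top Z: go to p, push BZ → (p, ab, BZ)
No transition applies at (p, ab, BZ); input not fully consumed.

Reject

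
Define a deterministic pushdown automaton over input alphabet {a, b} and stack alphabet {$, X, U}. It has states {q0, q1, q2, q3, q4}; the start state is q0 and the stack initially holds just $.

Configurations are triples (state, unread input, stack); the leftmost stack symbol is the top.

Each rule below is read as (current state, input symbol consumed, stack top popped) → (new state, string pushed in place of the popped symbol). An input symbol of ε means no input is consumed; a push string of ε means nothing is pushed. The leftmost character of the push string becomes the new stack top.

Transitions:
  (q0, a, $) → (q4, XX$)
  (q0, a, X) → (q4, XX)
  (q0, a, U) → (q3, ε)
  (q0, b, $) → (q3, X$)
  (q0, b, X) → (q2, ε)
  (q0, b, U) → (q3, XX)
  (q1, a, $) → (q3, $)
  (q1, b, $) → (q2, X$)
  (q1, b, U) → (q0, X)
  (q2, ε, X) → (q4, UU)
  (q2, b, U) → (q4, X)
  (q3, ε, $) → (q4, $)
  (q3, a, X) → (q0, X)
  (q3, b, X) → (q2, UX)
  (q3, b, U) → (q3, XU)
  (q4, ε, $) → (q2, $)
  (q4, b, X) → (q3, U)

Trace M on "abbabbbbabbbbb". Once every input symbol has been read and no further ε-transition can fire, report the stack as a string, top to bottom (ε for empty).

UXUX$

(q0, abbabbbbabbbbb, $)
  read a, top $: go to q4, push XX$ → (q4, bbabbbbabbbbb, XX$)
  read b, top X: go to q3, push U → (q3, babbbbabbbbb, UX$)
  read b, top U: go to q3, push XU → (q3, abbbbabbbbb, XUX$)
  read a, top X: go to q0, push X → (q0, bbbbabbbbb, XUX$)
  read b, top X: go to q2, push ε → (q2, bbbabbbbb, UX$)
  read b, top U: go to q4, push X → (q4, bbabbbbb, XX$)
  read b, top X: go to q3, push U → (q3, babbbbb, UX$)
  read b, top U: go to q3, push XU → (q3, abbbbb, XUX$)
  read a, top X: go to q0, push X → (q0, bbbbb, XUX$)
  read b, top X: go to q2, push ε → (q2, bbbb, UX$)
  read b, top U: go to q4, push X → (q4, bbb, XX$)
  read b, top X: go to q3, push U → (q3, bb, UX$)
  read b, top U: go to q3, push XU → (q3, b, XUX$)
  read b, top X: go to q2, push UX → (q2, ε, UXUX$)
All input consumed in state q2 with stack UXUX$.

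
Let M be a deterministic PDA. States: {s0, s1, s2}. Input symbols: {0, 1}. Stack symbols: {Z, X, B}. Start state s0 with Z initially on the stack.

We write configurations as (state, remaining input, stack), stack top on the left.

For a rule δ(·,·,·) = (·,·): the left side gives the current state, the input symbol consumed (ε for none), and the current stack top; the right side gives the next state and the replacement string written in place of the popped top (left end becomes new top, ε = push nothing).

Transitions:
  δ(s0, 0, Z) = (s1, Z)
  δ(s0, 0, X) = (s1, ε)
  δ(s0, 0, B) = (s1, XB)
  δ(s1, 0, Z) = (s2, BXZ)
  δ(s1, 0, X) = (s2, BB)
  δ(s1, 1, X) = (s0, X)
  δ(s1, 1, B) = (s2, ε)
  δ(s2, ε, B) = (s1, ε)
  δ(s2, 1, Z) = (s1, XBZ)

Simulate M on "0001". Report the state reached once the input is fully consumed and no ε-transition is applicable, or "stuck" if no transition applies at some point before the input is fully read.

(s0, 0001, Z)
  read 0, top Z: go to s1, push Z → (s1, 001, Z)
  read 0, top Z: go to s2, push BXZ → (s2, 01, BXZ)
  ε-move, top B: go to s1, push ε → (s1, 01, XZ)
  read 0, top X: go to s2, push BB → (s2, 1, BBZ)
  ε-move, top B: go to s1, push ε → (s1, 1, BZ)
  read 1, top B: go to s2, push ε → (s2, ε, Z)
All input consumed; M is in state s2.

s2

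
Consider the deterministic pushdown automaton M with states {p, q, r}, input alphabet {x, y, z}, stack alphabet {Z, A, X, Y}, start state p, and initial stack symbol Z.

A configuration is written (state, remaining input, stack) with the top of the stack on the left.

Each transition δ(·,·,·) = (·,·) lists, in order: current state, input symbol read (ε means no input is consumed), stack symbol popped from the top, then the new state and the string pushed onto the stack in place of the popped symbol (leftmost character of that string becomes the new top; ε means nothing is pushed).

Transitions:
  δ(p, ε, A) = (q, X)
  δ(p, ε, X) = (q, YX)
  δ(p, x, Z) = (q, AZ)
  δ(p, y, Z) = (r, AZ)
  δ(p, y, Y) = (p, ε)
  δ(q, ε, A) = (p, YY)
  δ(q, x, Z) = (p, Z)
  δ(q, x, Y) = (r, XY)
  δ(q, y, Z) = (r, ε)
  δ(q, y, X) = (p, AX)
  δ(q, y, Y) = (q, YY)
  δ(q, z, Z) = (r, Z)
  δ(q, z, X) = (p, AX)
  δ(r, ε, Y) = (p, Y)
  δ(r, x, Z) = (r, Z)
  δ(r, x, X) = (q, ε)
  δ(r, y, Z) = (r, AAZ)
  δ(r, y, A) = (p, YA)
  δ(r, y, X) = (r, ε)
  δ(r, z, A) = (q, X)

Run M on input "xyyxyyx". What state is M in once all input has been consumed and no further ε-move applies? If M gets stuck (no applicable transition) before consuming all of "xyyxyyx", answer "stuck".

(p, xyyxyyx, Z)
  read x, top Z: go to q, push AZ → (q, yyxyyx, AZ)
  ε-move, top A: go to p, push YY → (p, yyxyyx, YYZ)
  read y, top Y: go to p, push ε → (p, yxyyx, YZ)
  read y, top Y: go to p, push ε → (p, xyyx, Z)
  read x, top Z: go to q, push AZ → (q, yyx, AZ)
  ε-move, top A: go to p, push YY → (p, yyx, YYZ)
  read y, top Y: go to p, push ε → (p, yx, YZ)
  read y, top Y: go to p, push ε → (p, x, Z)
  read x, top Z: go to q, push AZ → (q, ε, AZ)
  ε-move, top A: go to p, push YY → (p, ε, YYZ)
All input consumed; M is in state p.

p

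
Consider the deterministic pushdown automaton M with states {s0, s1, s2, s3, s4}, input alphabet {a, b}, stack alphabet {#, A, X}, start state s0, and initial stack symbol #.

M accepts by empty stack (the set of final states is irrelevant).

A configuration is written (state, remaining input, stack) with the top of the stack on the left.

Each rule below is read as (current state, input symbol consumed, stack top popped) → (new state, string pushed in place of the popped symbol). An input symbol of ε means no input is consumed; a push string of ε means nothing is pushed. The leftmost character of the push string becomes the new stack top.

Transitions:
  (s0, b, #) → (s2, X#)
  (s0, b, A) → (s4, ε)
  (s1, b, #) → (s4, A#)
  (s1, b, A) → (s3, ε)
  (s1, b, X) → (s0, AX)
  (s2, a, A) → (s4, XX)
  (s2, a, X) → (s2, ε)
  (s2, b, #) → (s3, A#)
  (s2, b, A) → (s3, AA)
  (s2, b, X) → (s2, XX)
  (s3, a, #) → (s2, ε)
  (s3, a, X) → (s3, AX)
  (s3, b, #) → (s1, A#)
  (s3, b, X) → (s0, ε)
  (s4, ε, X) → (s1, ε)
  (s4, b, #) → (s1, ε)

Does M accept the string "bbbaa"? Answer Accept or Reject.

(s0, bbbaa, #)
  read b, top #: go to s2, push X# → (s2, bbaa, X#)
  read b, top X: go to s2, push XX → (s2, baa, XX#)
  read b, top X: go to s2, push XX → (s2, aa, XXX#)
  read a, top X: go to s2, push ε → (s2, a, XX#)
  read a, top X: go to s2, push ε → (s2, ε, X#)
All input consumed; stack is X#, not empty, and no further ε-move applies.

Reject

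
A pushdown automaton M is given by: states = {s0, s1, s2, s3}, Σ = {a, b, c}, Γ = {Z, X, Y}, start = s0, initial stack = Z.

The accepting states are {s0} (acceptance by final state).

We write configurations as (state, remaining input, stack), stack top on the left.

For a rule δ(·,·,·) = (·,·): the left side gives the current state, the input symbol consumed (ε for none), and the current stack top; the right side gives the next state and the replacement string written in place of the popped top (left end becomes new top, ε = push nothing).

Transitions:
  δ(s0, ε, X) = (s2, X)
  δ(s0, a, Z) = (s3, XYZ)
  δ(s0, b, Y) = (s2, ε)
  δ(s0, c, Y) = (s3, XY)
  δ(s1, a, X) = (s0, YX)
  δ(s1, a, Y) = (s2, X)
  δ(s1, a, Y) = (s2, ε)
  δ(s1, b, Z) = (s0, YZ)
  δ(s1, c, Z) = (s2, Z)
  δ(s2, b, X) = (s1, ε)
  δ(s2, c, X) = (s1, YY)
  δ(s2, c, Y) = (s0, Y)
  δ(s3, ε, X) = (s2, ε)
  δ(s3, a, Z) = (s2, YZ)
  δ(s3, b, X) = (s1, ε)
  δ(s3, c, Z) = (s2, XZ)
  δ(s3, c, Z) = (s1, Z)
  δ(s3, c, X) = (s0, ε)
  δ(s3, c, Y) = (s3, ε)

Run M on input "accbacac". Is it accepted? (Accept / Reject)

One accepting computation: (s0, accbacac, Z) ⊢ (s3, ccbacac, XYZ) ⊢ (s0, cbacac, YZ) ⊢ (s3, bacac, XYZ) ⊢ (s1, acac, YZ) ⊢ (s2, cac, XZ) ⊢ (s1, ac, YYZ) ⊢ (s2, c, YZ) ⊢ (s0, ε, YZ)
All input consumed and state s0 ∈ F.

Accept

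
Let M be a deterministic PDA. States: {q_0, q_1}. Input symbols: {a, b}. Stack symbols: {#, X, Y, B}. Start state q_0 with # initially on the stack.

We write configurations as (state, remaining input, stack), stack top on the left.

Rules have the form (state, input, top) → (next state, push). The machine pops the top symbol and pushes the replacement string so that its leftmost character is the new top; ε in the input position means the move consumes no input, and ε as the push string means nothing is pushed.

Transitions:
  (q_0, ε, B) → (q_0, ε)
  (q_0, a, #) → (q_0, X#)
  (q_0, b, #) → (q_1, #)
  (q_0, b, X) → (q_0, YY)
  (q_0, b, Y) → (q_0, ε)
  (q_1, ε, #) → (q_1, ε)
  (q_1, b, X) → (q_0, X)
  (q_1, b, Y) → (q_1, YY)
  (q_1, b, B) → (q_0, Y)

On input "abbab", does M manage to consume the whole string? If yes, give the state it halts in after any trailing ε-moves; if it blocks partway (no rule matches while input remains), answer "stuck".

stuck

(q_0, abbab, #) ⊢ (q_0, bbab, X#) ⊢ (q_0, bab, YY#) ⊢ (q_0, ab, Y#)
No transition for (q_0, a, top Y); M blocks with input ab remaining.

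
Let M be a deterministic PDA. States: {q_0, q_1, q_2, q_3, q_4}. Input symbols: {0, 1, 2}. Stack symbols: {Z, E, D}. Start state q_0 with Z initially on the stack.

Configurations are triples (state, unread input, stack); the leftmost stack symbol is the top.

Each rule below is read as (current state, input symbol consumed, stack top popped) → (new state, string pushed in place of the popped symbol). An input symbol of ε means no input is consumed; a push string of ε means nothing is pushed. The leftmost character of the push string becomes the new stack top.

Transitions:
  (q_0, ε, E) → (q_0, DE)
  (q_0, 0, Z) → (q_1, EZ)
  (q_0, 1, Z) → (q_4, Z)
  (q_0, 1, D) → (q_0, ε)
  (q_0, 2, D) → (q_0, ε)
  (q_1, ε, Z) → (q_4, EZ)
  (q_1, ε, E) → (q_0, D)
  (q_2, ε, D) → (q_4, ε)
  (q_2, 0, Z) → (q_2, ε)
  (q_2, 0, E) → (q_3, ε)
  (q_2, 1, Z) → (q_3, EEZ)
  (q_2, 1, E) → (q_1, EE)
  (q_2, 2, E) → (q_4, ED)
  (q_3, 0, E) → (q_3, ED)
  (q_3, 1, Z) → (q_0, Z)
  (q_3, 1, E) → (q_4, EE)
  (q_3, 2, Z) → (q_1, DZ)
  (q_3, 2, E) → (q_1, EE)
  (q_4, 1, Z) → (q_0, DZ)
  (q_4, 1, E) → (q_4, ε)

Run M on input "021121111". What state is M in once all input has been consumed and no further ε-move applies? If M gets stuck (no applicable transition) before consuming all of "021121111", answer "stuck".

(q_0, 021121111, Z) ⊢ (q_1, 21121111, EZ) ⊢ (q_0, 21121111, DZ) ⊢ (q_0, 1121111, Z) ⊢ (q_4, 121111, Z) ⊢ (q_0, 21111, DZ) ⊢ (q_0, 1111, Z) ⊢ (q_4, 111, Z) ⊢ (q_0, 11, DZ) ⊢ (q_0, 1, Z) ⊢ (q_4, ε, Z)
All input consumed; M is in state q_4.

q_4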